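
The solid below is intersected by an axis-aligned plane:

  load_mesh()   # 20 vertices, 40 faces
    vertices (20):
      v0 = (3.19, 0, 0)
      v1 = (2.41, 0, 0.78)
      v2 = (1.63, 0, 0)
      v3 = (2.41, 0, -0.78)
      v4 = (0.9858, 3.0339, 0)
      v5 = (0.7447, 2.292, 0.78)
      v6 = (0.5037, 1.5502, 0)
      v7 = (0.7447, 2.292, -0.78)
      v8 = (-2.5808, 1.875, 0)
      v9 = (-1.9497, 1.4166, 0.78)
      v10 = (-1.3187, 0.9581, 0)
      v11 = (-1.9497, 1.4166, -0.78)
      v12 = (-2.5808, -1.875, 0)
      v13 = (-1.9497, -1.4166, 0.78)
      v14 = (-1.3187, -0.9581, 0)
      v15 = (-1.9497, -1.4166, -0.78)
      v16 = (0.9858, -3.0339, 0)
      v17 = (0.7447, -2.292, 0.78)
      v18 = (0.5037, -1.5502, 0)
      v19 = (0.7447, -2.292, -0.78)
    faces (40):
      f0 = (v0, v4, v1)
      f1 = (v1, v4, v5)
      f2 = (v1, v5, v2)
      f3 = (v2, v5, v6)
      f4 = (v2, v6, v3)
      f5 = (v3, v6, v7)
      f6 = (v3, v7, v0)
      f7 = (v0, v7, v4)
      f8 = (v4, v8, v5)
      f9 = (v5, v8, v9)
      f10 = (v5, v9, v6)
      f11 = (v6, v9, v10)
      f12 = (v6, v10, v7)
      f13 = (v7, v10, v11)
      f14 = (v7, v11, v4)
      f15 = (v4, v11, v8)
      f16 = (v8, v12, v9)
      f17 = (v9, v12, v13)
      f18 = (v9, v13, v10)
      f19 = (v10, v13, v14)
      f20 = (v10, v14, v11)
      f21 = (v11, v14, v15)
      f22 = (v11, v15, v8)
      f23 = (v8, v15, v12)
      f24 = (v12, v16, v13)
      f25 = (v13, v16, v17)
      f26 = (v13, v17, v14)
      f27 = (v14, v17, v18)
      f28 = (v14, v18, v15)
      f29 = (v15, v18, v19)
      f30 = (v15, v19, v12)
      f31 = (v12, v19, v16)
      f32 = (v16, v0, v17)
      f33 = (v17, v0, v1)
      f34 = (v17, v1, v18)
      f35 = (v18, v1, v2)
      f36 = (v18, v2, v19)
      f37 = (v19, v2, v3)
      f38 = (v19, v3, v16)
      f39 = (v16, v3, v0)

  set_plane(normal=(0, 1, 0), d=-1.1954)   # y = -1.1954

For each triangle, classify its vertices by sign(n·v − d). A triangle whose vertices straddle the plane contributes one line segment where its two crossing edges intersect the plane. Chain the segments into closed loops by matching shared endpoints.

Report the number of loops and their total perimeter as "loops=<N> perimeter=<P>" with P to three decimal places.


loops=2 perimeter=9.650

Straddling triangles (18 of 40):
  (v8,v12,v9) [+-+] → (-2.5808, -1.1954, 0)–(-2.4505, -1.1954, 0.161043)  len=0.2072
  (v9,v12,v13) [+--] → (-2.4505, -1.1954, 0.161043)–(-1.9497, -1.1954, 0.78)  len=0.7962
  (v9,v13,v10) [+-+] → (-1.9497, -1.1954, 0.78)–(-1.89092, -1.1954, 0.707344)  len=0.0935
  (v10,v13,v14) [+-+] → (-1.89092, -1.1954, 0.707344)–(-1.64528, -1.1954, 0.403695)  len=0.3906
  (v11,v14,v15) [++-] → (-1.64528, -1.1954, -0.403695)–(-1.9497, -1.1954, -0.78)  len=0.4840
  (v11,v15,v8) [+-+] → (-1.9497, -1.1954, -0.78)–(-1.99211, -1.1954, -0.727583)  len=0.0674
  (v8,v15,v12) [+--] → (-1.99211, -1.1954, -0.727583)–(-2.5808, -1.1954, 0)  len=0.9359
  (v13,v17,v14) [--+] → (-0.951622, -1.1954, 0.138762)–(-1.64528, -1.1954, 0.403695)  len=0.7425
  (v14,v17,v18) [+--] → (-0.951622, -1.1954, 0.138762)–(-0.588324, -1.1954, 0)  len=0.3889
  (v14,v18,v15) [+--] → (-0.588324, -1.1954, 0)–(-1.64528, -1.1954, -0.403695)  len=1.1314
  (v16,v0,v17) [-+-] → (2.32151, -1.1954, 0)–(1.91465, -1.1954, 0.406812)  len=0.5754
  (v17,v0,v1) [-++] → (1.91465, -1.1954, 0.406812)–(1.54146, -1.1954, 0.78)  len=0.5278
  (v17,v1,v18) [-+-] → (1.54146, -1.1954, 0.78)–(0.940002, -1.1954, 0.178521)  len=0.8506
  (v18,v1,v2) [-++] → (0.940002, -1.1954, 0.178521)–(0.76148, -1.1954, 0)  len=0.2525
  (v18,v2,v19) [-+-] → (0.76148, -1.1954, 0)–(1.16827, -1.1954, -0.406812)  len=0.5753
  (v19,v2,v3) [-++] → (1.16827, -1.1954, -0.406812)–(1.54146, -1.1954, -0.78)  len=0.5278
  (v19,v3,v16) [-+-] → (1.54146, -1.1954, -0.78)–(1.84884, -1.1954, -0.472669)  len=0.4347
  (v16,v3,v0) [-++] → (1.84884, -1.1954, -0.472669)–(2.32151, -1.1954, 0)  len=0.6685

Chained into 2 loop(s):
  loop 1: 10 segments, perimeter = 5.2376
  loop 2: 8 segments, perimeter = 4.4124
Total perimeter = 9.650


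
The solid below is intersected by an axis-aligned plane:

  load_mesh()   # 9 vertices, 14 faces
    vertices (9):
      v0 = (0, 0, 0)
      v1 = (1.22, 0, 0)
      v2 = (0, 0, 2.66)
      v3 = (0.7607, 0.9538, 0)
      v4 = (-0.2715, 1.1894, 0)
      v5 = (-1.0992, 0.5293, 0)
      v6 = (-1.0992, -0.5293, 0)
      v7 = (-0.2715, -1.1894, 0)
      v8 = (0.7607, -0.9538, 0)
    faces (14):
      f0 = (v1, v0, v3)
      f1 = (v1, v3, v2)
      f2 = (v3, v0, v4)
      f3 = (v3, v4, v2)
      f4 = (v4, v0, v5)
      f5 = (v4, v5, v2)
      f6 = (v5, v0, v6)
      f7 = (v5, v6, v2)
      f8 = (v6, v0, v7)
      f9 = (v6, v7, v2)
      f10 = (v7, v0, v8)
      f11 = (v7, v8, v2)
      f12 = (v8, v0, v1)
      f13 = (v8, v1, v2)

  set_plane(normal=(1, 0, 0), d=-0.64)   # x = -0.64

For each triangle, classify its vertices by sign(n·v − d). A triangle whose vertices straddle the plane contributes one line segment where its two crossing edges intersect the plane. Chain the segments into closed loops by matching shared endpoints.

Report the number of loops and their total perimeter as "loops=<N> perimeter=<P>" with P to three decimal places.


loops=1 perimeter=4.921

Straddling triangles (6 of 14):
  (v4,v0,v5) [++-] → (-0.64, 0.30818, 0)–(-0.64, 0.895517, 0)  len=0.5873
  (v4,v5,v2) [+-+] → (-0.64, 0.895517, 0)–(-0.64, 0.30818, 1.11124)  len=1.2569
  (v5,v0,v6) [-+-] → (-0.64, 0.30818, 0)–(-0.64, -0.30818, 0)  len=0.6164
  (v5,v6,v2) [--+] → (-0.64, -0.30818, 1.11124)–(-0.64, 0.30818, 1.11124)  len=0.6164
  (v6,v0,v7) [-++] → (-0.64, -0.30818, 0)–(-0.64, -0.895517, 0)  len=0.5873
  (v6,v7,v2) [-++] → (-0.64, -0.895517, 0)–(-0.64, -0.30818, 1.11124)  len=1.2569

Chained into 1 loop(s):
  loop 1: 6 segments, perimeter = 4.9212
Total perimeter = 4.921


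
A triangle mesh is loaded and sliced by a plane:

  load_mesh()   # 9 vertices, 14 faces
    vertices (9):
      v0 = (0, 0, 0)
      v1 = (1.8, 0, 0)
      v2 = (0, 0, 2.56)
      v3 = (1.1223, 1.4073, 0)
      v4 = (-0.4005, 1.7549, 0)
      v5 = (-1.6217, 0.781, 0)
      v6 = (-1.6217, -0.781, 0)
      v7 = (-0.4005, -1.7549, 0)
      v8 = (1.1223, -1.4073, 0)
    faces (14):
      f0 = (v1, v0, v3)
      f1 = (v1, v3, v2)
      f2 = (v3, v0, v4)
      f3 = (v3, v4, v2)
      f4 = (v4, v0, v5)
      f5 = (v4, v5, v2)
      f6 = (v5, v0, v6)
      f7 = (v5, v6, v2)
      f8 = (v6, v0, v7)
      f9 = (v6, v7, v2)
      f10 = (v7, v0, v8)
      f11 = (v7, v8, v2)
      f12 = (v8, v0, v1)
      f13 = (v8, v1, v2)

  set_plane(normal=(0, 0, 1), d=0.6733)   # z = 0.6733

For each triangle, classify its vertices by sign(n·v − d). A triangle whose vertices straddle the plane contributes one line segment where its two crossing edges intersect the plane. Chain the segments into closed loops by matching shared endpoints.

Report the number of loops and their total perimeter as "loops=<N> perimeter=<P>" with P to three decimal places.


Straddling triangles (7 of 14):
  (v1,v3,v2) [--+] → (0.827126, 1.03717, 0.6733)–(1.32659, 0, 0.6733)  len=1.1512
  (v3,v4,v2) [--+] → (-0.295165, 1.29335, 0.6733)–(0.827126, 1.03717, 0.6733)  len=1.1512
  (v4,v5,v2) [--+] → (-1.19518, 0.575591, 0.6733)–(-0.295165, 1.29335, 0.6733)  len=1.1512
  (v5,v6,v2) [--+] → (-1.19518, -0.575591, 0.6733)–(-1.19518, 0.575591, 0.6733)  len=1.1512
  (v6,v7,v2) [--+] → (-0.295165, -1.29335, 0.6733)–(-1.19518, -0.575591, 0.6733)  len=1.1512
  (v7,v8,v2) [--+] → (0.827126, -1.03717, 0.6733)–(-0.295165, -1.29335, 0.6733)  len=1.1512
  (v8,v1,v2) [--+] → (1.32659, 0, 0.6733)–(0.827126, -1.03717, 0.6733)  len=1.1512

Chained into 1 loop(s):
  loop 1: 7 segments, perimeter = 8.0582
Total perimeter = 8.058

loops=1 perimeter=8.058


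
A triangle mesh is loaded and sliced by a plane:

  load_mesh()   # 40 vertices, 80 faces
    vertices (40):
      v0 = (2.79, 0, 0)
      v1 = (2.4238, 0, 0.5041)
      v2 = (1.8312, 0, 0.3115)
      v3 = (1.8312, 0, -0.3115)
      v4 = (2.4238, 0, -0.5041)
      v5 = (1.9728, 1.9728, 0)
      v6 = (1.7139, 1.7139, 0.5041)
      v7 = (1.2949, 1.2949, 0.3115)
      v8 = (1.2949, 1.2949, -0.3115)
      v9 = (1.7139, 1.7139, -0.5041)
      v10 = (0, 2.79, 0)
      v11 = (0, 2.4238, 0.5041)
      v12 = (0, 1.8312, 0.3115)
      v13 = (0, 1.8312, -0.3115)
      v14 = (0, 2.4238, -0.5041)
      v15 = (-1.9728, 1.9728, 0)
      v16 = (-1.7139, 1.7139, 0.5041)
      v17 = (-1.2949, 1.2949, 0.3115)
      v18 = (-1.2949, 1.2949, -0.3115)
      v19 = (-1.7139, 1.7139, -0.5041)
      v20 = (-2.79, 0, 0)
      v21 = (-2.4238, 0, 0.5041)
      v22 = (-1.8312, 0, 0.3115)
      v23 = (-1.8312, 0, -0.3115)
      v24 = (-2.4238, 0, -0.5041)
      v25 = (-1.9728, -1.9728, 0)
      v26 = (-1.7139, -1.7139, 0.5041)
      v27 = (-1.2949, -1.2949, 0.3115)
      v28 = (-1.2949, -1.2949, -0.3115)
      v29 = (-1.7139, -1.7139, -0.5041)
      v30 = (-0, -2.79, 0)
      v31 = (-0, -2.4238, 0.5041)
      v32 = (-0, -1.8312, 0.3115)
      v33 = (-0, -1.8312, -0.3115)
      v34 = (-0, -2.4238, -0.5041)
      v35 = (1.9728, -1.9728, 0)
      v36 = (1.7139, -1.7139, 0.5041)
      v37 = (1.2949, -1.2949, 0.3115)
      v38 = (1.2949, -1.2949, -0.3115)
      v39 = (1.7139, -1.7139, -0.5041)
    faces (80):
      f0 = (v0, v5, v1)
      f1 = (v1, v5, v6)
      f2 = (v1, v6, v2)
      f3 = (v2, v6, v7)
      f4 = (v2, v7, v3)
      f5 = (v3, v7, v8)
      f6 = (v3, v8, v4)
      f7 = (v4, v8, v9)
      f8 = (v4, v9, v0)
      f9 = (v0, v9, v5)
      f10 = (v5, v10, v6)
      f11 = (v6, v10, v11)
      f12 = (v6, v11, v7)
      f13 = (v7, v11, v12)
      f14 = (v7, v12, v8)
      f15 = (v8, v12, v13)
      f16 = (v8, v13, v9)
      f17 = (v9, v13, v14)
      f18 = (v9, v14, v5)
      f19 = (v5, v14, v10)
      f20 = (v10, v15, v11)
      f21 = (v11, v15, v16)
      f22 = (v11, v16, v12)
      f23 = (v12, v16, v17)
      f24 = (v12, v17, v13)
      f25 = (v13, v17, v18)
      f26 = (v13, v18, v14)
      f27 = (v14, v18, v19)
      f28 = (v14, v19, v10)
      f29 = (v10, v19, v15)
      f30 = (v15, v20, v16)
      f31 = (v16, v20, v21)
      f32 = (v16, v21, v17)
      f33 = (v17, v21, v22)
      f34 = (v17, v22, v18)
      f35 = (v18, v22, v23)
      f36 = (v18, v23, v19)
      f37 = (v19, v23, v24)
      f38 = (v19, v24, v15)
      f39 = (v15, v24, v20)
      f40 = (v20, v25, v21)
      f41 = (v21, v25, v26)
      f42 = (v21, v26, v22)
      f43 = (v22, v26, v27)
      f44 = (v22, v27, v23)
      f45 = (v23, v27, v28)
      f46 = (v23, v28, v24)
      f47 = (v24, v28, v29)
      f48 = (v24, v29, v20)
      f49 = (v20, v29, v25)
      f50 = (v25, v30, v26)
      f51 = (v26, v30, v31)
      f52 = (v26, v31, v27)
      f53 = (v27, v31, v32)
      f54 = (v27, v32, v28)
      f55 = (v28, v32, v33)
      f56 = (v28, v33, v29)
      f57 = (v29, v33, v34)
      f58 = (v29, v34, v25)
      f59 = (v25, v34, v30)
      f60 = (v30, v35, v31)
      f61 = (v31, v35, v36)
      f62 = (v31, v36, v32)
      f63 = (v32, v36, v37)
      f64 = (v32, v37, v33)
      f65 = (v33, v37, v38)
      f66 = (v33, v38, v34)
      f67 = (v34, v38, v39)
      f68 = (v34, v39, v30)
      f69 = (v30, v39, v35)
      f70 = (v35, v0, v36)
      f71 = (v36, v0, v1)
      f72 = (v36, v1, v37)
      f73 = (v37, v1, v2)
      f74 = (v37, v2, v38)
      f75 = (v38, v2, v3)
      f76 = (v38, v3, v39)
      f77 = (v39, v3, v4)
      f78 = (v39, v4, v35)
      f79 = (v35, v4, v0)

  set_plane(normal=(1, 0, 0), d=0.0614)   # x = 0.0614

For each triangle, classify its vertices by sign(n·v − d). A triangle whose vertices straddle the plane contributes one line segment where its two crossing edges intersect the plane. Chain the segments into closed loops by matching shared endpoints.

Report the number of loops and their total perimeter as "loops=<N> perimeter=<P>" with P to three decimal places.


Straddling triangles (20 of 80):
  (v5,v10,v6) [+-+] → (0.0614, 2.76457, 0)–(0.0614, 2.75145, 0.0180592)  len=0.0223
  (v6,v10,v11) [+--] → (0.0614, 2.75145, 0.0180592)–(0.0614, 2.39837, 0.5041)  len=0.6008
  (v6,v11,v7) [+-+] → (0.0614, 2.39837, 0.5041)–(0.0614, 2.37027, 0.494968)  len=0.0295
  (v7,v11,v12) [+--] → (0.0614, 2.37027, 0.494968)–(0.0614, 1.80577, 0.3115)  len=0.5936
  (v7,v12,v8) [+-+] → (0.0614, 1.80577, 0.3115)–(0.0614, 1.80577, 0.281959)  len=0.0295
  (v8,v12,v13) [+--] → (0.0614, 1.80577, 0.281959)–(0.0614, 1.80577, -0.3115)  len=0.5935
  (v8,v13,v9) [+-+] → (0.0614, 1.80577, -0.3115)–(0.0614, 1.827, -0.3184)  len=0.0223
  (v9,v13,v14) [+--] → (0.0614, 1.827, -0.3184)–(0.0614, 2.39837, -0.5041)  len=0.6008
  (v9,v14,v5) [+-+] → (0.0614, 2.39837, -0.5041)–(0.0614, 2.40976, -0.488411)  len=0.0194
  (v5,v14,v10) [+--] → (0.0614, 2.40976, -0.488411)–(0.0614, 2.76457, 0)  len=0.6037
  (v30,v35,v31) [-+-] → (0.0614, -2.76457, 0)–(0.0614, -2.40976, 0.488411)  len=0.6037
  (v31,v35,v36) [-++] → (0.0614, -2.40976, 0.488411)–(0.0614, -2.39837, 0.5041)  len=0.0194
  (v31,v36,v32) [-+-] → (0.0614, -2.39837, 0.5041)–(0.0614, -1.827, 0.3184)  len=0.6008
  (v32,v36,v37) [-++] → (0.0614, -1.827, 0.3184)–(0.0614, -1.80577, 0.3115)  len=0.0223
  (v32,v37,v33) [-+-] → (0.0614, -1.80577, 0.3115)–(0.0614, -1.80577, -0.281959)  len=0.5935
  (v33,v37,v38) [-++] → (0.0614, -1.80577, -0.281959)–(0.0614, -1.80577, -0.3115)  len=0.0295
  (v33,v38,v34) [-+-] → (0.0614, -1.80577, -0.3115)–(0.0614, -2.37027, -0.494968)  len=0.5936
  (v34,v38,v39) [-++] → (0.0614, -2.37027, -0.494968)–(0.0614, -2.39837, -0.5041)  len=0.0295
  (v34,v39,v30) [-+-] → (0.0614, -2.39837, -0.5041)–(0.0614, -2.75145, -0.0180592)  len=0.6008
  (v30,v39,v35) [-++] → (0.0614, -2.75145, -0.0180592)–(0.0614, -2.76457, 0)  len=0.0223

Chained into 2 loop(s):
  loop 1: 10 segments, perimeter = 3.1154
  loop 2: 10 segments, perimeter = 3.1154
Total perimeter = 6.231

loops=2 perimeter=6.231


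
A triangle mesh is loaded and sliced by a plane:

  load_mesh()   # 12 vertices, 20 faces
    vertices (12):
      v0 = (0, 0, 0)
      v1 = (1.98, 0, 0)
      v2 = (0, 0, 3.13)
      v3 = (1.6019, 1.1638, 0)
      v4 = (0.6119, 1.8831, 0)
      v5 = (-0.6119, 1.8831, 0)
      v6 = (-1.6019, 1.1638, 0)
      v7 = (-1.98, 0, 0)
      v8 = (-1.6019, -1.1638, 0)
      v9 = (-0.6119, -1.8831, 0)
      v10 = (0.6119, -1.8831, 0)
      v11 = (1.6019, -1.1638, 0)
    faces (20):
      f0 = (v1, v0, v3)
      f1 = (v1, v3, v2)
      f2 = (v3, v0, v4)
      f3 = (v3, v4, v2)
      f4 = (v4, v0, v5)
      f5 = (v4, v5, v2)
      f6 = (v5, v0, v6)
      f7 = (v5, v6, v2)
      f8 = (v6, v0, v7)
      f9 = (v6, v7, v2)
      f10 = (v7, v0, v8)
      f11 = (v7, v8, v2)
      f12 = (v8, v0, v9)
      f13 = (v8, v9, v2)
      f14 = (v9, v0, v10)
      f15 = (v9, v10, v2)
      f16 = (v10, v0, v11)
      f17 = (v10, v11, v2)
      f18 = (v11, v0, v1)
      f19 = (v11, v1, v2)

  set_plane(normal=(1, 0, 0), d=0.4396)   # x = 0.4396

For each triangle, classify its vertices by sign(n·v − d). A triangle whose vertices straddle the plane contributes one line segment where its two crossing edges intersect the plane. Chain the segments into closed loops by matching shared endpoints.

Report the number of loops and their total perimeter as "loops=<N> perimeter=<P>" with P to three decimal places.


loops=1 perimeter=10.005

Straddling triangles (12 of 20):
  (v1,v0,v3) [+-+] → (0.4396, 0, 0)–(0.4396, 0.319375, 0)  len=0.3194
  (v1,v3,v2) [++-] → (0.4396, 0.319375, 2.27105)–(0.4396, 0, 2.43508)  len=0.3590
  (v3,v0,v4) [+-+] → (0.4396, 0.319375, 0)–(0.4396, 1.35285, 0)  len=1.0335
  (v3,v4,v2) [++-] → (0.4396, 1.35285, 0.881352)–(0.4396, 0.319375, 2.27105)  len=1.7319
  (v4,v0,v5) [+--] → (0.4396, 1.35285, 0)–(0.4396, 1.8831, 0)  len=0.5302
  (v4,v5,v2) [+--] → (0.4396, 1.8831, 0)–(0.4396, 1.35285, 0.881352)  len=1.0286
  (v9,v0,v10) [--+] → (0.4396, -1.35285, 0)–(0.4396, -1.8831, 0)  len=0.5302
  (v9,v10,v2) [-+-] → (0.4396, -1.8831, 0)–(0.4396, -1.35285, 0.881352)  len=1.0286
  (v10,v0,v11) [+-+] → (0.4396, -1.35285, 0)–(0.4396, -0.319375, 0)  len=1.0335
  (v10,v11,v2) [++-] → (0.4396, -0.319375, 2.27105)–(0.4396, -1.35285, 0.881352)  len=1.7319
  (v11,v0,v1) [+-+] → (0.4396, -0.319375, 0)–(0.4396, 0, 0)  len=0.3194
  (v11,v1,v2) [++-] → (0.4396, 0, 2.43508)–(0.4396, -0.319375, 2.27105)  len=0.3590

Chained into 1 loop(s):
  loop 1: 12 segments, perimeter = 10.0051
Total perimeter = 10.005


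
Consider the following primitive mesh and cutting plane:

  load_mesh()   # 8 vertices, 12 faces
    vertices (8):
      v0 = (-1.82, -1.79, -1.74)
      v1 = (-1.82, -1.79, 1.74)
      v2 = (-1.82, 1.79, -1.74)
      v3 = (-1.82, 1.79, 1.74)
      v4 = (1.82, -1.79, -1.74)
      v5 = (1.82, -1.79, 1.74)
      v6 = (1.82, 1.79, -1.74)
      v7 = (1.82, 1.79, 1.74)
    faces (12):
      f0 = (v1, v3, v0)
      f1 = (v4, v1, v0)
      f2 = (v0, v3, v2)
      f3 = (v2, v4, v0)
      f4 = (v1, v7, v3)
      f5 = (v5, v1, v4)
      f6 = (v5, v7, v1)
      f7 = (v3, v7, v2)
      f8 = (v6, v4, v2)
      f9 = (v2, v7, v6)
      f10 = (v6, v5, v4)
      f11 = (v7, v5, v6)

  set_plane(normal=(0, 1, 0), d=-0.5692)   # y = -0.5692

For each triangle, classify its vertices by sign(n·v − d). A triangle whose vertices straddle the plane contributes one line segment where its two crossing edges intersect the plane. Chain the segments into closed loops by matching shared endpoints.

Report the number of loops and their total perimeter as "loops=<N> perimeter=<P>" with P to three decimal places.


Straddling triangles (8 of 12):
  (v1,v3,v0) [-+-] → (-1.82, -0.5692, 1.74)–(-1.82, -0.5692, -0.553301)  len=2.2933
  (v0,v3,v2) [-++] → (-1.82, -0.5692, -0.553301)–(-1.82, -0.5692, -1.74)  len=1.1867
  (v2,v4,v0) [+--] → (0.57874, -0.5692, -1.74)–(-1.82, -0.5692, -1.74)  len=2.3987
  (v1,v7,v3) [-++] → (-0.57874, -0.5692, 1.74)–(-1.82, -0.5692, 1.74)  len=1.2413
  (v5,v7,v1) [-+-] → (1.82, -0.5692, 1.74)–(-0.57874, -0.5692, 1.74)  len=2.3987
  (v6,v4,v2) [+-+] → (1.82, -0.5692, -1.74)–(0.57874, -0.5692, -1.74)  len=1.2413
  (v6,v5,v4) [+--] → (1.82, -0.5692, 0.553301)–(1.82, -0.5692, -1.74)  len=2.2933
  (v7,v5,v6) [+-+] → (1.82, -0.5692, 1.74)–(1.82, -0.5692, 0.553301)  len=1.1867

Chained into 1 loop(s):
  loop 1: 8 segments, perimeter = 14.2400
Total perimeter = 14.240

loops=1 perimeter=14.240


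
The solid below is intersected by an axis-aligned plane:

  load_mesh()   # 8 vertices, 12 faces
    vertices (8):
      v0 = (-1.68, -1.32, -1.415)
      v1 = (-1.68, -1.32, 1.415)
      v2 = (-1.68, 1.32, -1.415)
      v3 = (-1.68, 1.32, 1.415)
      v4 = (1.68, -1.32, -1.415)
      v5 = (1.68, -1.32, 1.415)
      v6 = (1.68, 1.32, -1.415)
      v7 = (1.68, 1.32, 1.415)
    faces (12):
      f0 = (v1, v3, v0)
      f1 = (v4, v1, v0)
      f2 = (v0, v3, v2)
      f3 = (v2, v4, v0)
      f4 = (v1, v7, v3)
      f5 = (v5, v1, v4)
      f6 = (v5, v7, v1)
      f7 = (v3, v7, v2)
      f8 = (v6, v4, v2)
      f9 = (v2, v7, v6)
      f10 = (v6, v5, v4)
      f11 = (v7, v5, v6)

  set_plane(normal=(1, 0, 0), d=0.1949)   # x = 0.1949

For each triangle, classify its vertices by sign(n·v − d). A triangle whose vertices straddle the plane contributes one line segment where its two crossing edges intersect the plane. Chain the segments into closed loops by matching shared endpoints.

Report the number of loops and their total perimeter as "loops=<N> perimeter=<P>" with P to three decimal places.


loops=1 perimeter=10.940

Straddling triangles (8 of 12):
  (v4,v1,v0) [+--] → (0.1949, -1.32, -0.164157)–(0.1949, -1.32, -1.415)  len=1.2508
  (v2,v4,v0) [-+-] → (0.1949, -0.153136, -1.415)–(0.1949, -1.32, -1.415)  len=1.1669
  (v1,v7,v3) [-+-] → (0.1949, 0.153136, 1.415)–(0.1949, 1.32, 1.415)  len=1.1669
  (v5,v1,v4) [+-+] → (0.1949, -1.32, 1.415)–(0.1949, -1.32, -0.164157)  len=1.5792
  (v5,v7,v1) [++-] → (0.1949, 0.153136, 1.415)–(0.1949, -1.32, 1.415)  len=1.4731
  (v3,v7,v2) [-+-] → (0.1949, 1.32, 1.415)–(0.1949, 1.32, 0.164157)  len=1.2508
  (v6,v4,v2) [++-] → (0.1949, -0.153136, -1.415)–(0.1949, 1.32, -1.415)  len=1.4731
  (v2,v7,v6) [-++] → (0.1949, 1.32, 0.164157)–(0.1949, 1.32, -1.415)  len=1.5792

Chained into 1 loop(s):
  loop 1: 8 segments, perimeter = 10.9400
Total perimeter = 10.940


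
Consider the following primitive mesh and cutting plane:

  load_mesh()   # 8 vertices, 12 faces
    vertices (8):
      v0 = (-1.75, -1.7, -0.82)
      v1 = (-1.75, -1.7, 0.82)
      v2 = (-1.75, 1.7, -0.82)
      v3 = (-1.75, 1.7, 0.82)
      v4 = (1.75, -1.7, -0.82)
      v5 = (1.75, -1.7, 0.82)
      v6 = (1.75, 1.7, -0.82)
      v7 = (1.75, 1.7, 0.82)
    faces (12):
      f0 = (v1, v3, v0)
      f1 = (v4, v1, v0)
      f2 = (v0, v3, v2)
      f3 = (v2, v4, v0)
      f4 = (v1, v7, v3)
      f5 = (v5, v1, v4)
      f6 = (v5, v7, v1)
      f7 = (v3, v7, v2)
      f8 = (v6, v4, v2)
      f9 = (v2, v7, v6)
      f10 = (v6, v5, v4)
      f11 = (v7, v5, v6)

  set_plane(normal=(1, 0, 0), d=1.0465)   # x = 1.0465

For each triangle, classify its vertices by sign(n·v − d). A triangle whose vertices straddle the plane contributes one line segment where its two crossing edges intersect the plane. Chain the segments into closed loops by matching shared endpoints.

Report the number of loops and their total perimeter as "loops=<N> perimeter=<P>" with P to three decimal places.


loops=1 perimeter=10.080

Straddling triangles (8 of 12):
  (v4,v1,v0) [+--] → (1.0465, -1.7, -0.49036)–(1.0465, -1.7, -0.82)  len=0.3296
  (v2,v4,v0) [-+-] → (1.0465, -1.0166, -0.82)–(1.0465, -1.7, -0.82)  len=0.6834
  (v1,v7,v3) [-+-] → (1.0465, 1.0166, 0.82)–(1.0465, 1.7, 0.82)  len=0.6834
  (v5,v1,v4) [+-+] → (1.0465, -1.7, 0.82)–(1.0465, -1.7, -0.49036)  len=1.3104
  (v5,v7,v1) [++-] → (1.0465, 1.0166, 0.82)–(1.0465, -1.7, 0.82)  len=2.7166
  (v3,v7,v2) [-+-] → (1.0465, 1.7, 0.82)–(1.0465, 1.7, 0.49036)  len=0.3296
  (v6,v4,v2) [++-] → (1.0465, -1.0166, -0.82)–(1.0465, 1.7, -0.82)  len=2.7166
  (v2,v7,v6) [-++] → (1.0465, 1.7, 0.49036)–(1.0465, 1.7, -0.82)  len=1.3104

Chained into 1 loop(s):
  loop 1: 8 segments, perimeter = 10.0800
Total perimeter = 10.080


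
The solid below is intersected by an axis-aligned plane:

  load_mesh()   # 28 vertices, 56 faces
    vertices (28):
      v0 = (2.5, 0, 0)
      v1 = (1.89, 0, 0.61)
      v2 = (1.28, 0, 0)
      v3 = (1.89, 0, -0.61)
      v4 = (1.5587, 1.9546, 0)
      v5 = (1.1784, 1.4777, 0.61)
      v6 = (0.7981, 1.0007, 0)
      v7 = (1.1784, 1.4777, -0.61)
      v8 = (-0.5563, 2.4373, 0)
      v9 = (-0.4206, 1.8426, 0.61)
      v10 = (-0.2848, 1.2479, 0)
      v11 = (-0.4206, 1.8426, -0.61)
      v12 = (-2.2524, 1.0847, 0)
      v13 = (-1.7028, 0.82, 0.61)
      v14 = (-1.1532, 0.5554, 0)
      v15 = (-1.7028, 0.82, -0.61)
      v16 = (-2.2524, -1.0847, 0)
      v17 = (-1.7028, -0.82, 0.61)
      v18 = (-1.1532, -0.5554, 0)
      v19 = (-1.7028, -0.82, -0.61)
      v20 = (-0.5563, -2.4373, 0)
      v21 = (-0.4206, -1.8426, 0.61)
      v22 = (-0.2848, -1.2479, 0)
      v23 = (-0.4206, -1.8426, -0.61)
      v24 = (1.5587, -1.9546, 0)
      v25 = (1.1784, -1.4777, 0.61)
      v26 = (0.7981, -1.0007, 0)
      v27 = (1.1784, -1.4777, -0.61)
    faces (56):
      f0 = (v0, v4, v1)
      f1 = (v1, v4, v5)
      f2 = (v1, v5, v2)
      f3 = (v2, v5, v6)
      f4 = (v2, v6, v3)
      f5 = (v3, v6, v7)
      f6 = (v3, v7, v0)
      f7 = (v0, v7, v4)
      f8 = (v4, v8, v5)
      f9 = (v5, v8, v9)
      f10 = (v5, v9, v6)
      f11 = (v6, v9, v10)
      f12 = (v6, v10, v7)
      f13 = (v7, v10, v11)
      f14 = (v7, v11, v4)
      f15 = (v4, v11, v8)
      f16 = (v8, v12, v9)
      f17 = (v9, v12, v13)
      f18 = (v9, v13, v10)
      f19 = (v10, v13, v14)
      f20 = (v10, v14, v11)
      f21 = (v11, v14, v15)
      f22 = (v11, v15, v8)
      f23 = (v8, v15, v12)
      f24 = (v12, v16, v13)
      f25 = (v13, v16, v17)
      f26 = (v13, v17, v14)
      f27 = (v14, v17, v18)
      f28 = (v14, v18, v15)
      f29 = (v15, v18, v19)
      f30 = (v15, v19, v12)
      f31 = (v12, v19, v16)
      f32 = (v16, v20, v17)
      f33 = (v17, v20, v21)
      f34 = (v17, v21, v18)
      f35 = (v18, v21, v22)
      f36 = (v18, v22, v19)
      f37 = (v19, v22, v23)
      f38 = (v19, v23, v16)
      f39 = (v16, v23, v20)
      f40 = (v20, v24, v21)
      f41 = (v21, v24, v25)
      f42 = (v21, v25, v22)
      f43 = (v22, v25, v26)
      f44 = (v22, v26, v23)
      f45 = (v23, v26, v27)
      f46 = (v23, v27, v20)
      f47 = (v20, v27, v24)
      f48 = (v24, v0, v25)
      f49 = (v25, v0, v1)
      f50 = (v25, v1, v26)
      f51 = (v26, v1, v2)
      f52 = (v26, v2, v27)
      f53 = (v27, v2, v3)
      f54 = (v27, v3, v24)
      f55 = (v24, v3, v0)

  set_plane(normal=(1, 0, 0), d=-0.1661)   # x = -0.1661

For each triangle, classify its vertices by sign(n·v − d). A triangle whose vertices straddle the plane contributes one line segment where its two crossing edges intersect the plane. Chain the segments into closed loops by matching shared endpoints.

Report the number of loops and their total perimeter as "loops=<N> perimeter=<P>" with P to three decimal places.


Straddling triangles (16 of 56):
  (v4,v8,v5) [+-+] → (-0.1661, 2.34825, 0)–(-0.1661, 2.22145, 0.137212)  len=0.1868
  (v5,v8,v9) [+--] → (-0.1661, 2.22145, 0.137212)–(-0.1661, 1.78452, 0.61)  len=0.6438
  (v5,v9,v6) [+-+] → (-0.1661, 1.78452, 0.61)–(-0.1661, 1.66679, 0.482614)  len=0.1735
  (v6,v9,v10) [+--] → (-0.1661, 1.66679, 0.482614)–(-0.1661, 1.2208, 0)  len=0.6571
  (v6,v10,v7) [+-+] → (-0.1661, 1.2208, 0)–(-0.1661, 1.26654, -0.0494854)  len=0.0674
  (v7,v10,v11) [+--] → (-0.1661, 1.26654, -0.0494854)–(-0.1661, 1.78452, -0.61)  len=0.7632
  (v7,v11,v4) [+-+] → (-0.1661, 1.78452, -0.61)–(-0.1661, 1.857, -0.531566)  len=0.1068
  (v4,v11,v8) [+--] → (-0.1661, 1.857, -0.531566)–(-0.1661, 2.34825, 0)  len=0.7238
  (v20,v24,v21) [-+-] → (-0.1661, -2.34825, 0)–(-0.1661, -1.857, 0.531566)  len=0.7238
  (v21,v24,v25) [-++] → (-0.1661, -1.857, 0.531566)–(-0.1661, -1.78452, 0.61)  len=0.1068
  (v21,v25,v22) [-+-] → (-0.1661, -1.78452, 0.61)–(-0.1661, -1.26654, 0.0494854)  len=0.7632
  (v22,v25,v26) [-++] → (-0.1661, -1.26654, 0.0494854)–(-0.1661, -1.2208, 0)  len=0.0674
  (v22,v26,v23) [-+-] → (-0.1661, -1.2208, 0)–(-0.1661, -1.66679, -0.482614)  len=0.6571
  (v23,v26,v27) [-++] → (-0.1661, -1.66679, -0.482614)–(-0.1661, -1.78452, -0.61)  len=0.1735
  (v23,v27,v20) [-+-] → (-0.1661, -1.78452, -0.61)–(-0.1661, -2.22145, -0.137212)  len=0.6438
  (v20,v27,v24) [-++] → (-0.1661, -2.22145, -0.137212)–(-0.1661, -2.34825, 0)  len=0.1868

Chained into 2 loop(s):
  loop 1: 8 segments, perimeter = 3.3224
  loop 2: 8 segments, perimeter = 3.3224
Total perimeter = 6.645

loops=2 perimeter=6.645


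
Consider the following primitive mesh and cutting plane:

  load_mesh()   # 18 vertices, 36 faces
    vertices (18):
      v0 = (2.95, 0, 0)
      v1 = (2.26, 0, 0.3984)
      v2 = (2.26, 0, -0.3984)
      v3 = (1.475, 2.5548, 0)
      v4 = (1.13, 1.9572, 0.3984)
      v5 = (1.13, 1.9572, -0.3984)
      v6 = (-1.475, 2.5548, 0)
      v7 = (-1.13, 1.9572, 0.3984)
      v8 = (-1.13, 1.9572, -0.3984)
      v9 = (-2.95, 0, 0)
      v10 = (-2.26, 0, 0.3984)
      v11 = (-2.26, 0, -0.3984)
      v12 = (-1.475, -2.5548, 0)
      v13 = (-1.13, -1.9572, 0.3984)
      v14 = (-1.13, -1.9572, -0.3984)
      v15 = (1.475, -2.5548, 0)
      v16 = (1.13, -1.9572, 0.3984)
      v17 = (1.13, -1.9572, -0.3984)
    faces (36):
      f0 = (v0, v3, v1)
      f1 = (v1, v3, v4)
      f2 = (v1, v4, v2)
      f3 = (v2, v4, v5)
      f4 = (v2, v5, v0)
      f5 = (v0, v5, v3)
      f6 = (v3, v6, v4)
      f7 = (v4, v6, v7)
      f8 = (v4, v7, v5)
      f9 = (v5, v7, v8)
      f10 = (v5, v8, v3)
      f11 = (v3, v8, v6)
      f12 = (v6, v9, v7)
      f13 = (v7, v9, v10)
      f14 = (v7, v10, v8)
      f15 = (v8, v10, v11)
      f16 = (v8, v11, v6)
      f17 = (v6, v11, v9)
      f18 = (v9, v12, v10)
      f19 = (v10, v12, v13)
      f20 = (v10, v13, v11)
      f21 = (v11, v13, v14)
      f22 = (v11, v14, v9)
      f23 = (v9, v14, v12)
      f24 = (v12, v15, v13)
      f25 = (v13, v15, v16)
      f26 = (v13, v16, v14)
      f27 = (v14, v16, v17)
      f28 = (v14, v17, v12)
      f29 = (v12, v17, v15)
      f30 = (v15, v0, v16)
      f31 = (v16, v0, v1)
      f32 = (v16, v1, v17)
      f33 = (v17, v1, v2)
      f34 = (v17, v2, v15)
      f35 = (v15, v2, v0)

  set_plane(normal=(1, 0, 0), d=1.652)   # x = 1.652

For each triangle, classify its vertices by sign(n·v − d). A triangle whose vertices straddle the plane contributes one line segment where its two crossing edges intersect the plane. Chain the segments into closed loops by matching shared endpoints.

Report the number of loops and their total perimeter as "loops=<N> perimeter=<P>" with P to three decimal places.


loops=2 perimeter=6.633

Straddling triangles (12 of 36):
  (v0,v3,v1) [+-+] → (1.652, 2.24822, 0)–(1.652, 1.97875, 0.0898303)  len=0.2841
  (v1,v3,v4) [+--] → (1.652, 1.97875, 0.0898303)–(1.652, 1.05308, 0.3984)  len=0.9757
  (v1,v4,v2) [+-+] → (1.652, 1.05308, 0.3984)–(1.652, 1.05308, 0.0303207)  len=0.3681
  (v2,v4,v5) [+--] → (1.652, 1.05308, 0.0303207)–(1.652, 1.05308, -0.3984)  len=0.4287
  (v2,v5,v0) [+-+] → (1.652, 1.05308, -0.3984)–(1.652, 1.39585, -0.284134)  len=0.3613
  (v0,v5,v3) [+--] → (1.652, 1.39585, -0.284134)–(1.652, 2.24822, 0)  len=0.8985
  (v15,v0,v16) [-+-] → (1.652, -2.24822, 0)–(1.652, -1.39585, 0.284134)  len=0.8985
  (v16,v0,v1) [-++] → (1.652, -1.39585, 0.284134)–(1.652, -1.05308, 0.3984)  len=0.3613
  (v16,v1,v17) [-+-] → (1.652, -1.05308, 0.3984)–(1.652, -1.05308, -0.0303207)  len=0.4287
  (v17,v1,v2) [-++] → (1.652, -1.05308, -0.0303207)–(1.652, -1.05308, -0.3984)  len=0.3681
  (v17,v2,v15) [-+-] → (1.652, -1.05308, -0.3984)–(1.652, -1.97875, -0.0898303)  len=0.9757
  (v15,v2,v0) [-++] → (1.652, -1.97875, -0.0898303)–(1.652, -2.24822, 0)  len=0.2841

Chained into 2 loop(s):
  loop 1: 6 segments, perimeter = 3.3164
  loop 2: 6 segments, perimeter = 3.3164
Total perimeter = 6.633


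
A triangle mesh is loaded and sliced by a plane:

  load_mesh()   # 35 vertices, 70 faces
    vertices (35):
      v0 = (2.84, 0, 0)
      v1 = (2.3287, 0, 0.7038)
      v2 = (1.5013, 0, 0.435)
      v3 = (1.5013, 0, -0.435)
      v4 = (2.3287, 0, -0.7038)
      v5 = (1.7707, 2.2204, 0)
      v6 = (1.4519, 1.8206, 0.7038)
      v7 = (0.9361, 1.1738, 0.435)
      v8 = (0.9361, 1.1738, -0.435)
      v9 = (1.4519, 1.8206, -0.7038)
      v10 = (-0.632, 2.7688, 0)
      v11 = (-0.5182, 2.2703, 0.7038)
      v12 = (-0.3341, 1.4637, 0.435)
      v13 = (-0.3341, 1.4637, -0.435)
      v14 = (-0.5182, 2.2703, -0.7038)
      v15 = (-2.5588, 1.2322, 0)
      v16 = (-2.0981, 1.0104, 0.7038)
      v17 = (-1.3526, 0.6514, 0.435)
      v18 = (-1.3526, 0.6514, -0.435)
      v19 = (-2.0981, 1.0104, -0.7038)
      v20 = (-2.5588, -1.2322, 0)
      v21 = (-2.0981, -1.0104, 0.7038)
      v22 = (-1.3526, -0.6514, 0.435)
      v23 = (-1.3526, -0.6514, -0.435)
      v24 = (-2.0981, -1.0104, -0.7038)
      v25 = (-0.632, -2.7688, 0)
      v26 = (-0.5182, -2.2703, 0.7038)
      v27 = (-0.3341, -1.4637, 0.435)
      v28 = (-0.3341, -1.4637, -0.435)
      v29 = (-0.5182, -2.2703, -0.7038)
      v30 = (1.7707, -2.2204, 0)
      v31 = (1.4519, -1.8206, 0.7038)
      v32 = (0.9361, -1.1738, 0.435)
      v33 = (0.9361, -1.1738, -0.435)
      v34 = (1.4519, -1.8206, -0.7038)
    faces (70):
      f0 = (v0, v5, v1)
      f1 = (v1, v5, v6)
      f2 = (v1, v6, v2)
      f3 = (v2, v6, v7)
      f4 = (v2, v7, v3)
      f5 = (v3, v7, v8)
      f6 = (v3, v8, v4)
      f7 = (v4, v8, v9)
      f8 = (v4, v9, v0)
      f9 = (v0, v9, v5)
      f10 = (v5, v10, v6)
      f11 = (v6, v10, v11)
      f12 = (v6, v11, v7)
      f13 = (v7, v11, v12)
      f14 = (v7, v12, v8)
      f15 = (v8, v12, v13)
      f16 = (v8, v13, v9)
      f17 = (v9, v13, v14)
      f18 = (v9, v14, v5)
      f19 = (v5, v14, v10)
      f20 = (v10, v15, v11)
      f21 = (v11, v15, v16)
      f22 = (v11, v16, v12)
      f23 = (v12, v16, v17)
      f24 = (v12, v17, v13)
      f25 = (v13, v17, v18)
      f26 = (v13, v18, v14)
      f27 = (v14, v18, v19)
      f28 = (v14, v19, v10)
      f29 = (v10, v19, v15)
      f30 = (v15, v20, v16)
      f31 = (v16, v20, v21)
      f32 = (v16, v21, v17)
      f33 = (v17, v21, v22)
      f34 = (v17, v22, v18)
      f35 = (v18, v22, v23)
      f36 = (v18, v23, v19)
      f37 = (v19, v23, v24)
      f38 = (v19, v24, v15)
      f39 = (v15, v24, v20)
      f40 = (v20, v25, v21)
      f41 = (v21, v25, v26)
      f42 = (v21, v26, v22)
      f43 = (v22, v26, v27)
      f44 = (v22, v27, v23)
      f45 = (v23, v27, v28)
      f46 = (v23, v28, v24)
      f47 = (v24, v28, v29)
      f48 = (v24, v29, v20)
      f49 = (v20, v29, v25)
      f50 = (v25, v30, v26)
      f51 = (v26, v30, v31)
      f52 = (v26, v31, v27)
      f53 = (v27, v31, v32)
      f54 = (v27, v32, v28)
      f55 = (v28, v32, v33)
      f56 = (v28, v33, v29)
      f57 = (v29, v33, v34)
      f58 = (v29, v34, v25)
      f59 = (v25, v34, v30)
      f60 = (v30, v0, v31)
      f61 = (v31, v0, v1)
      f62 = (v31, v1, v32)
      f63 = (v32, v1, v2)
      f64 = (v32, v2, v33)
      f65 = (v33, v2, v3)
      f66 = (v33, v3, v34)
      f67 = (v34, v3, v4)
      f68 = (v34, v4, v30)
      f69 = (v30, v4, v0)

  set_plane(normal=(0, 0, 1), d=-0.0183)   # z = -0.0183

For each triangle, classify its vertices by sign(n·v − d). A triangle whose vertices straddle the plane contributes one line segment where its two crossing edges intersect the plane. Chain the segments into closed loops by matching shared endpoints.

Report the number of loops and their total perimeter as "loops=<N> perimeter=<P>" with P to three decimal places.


loops=2 perimeter=26.290

Straddling triangles (28 of 70):
  (v2,v7,v3) [++-] → (1.23059, 0.56221, -0.0183)–(1.5013, 0, -0.0183)  len=0.6240
  (v3,v7,v8) [-+-] → (1.23059, 0.56221, -0.0183)–(0.9361, 1.1738, -0.0183)  len=0.6788
  (v4,v9,v0) [--+] → (2.80391, 0.0473387, -0.0183)–(2.82671, 0, -0.0183)  len=0.0525
  (v0,v9,v5) [+-+] → (2.80391, 0.0473387, -0.0183)–(1.76241, 2.21, -0.0183)  len=2.4004
  (v7,v12,v8) [++-] → (0.327718, 1.31265, -0.0183)–(0.9361, 1.1738, -0.0183)  len=0.6240
  (v8,v12,v13) [-+-] → (0.327718, 1.31265, -0.0183)–(-0.3341, 1.4637, -0.0183)  len=0.6788
  (v9,v14,v5) [--+] → (1.71118, 2.2217, -0.0183)–(1.76241, 2.21, -0.0183)  len=0.0525
  (v5,v14,v10) [+-+] → (1.71118, 2.2217, -0.0183)–(-0.629041, 2.75584, -0.0183)  len=2.4004
  (v12,v17,v13) [++-] → (-0.821926, 1.07464, -0.0183)–(-0.3341, 1.4637, -0.0183)  len=0.6240
  (v13,v17,v18) [-+-] → (-0.821926, 1.07464, -0.0183)–(-1.3526, 0.6514, -0.0183)  len=0.6788
  (v14,v19,v10) [--+] → (-0.670121, 2.72308, -0.0183)–(-0.629041, 2.75584, -0.0183)  len=0.0525
  (v10,v19,v15) [+-+] → (-0.670121, 2.72308, -0.0183)–(-2.54682, 1.22643, -0.0183)  len=2.4004
  (v17,v22,v18) [++-] → (-1.3526, 0.0274037, -0.0183)–(-1.3526, 0.6514, -0.0183)  len=0.6240
  (v18,v22,v23) [-+-] → (-1.3526, 0.0274037, -0.0183)–(-1.3526, -0.6514, -0.0183)  len=0.6788
  (v19,v24,v15) [--+] → (-2.54682, 1.17389, -0.0183)–(-2.54682, 1.22643, -0.0183)  len=0.0525
  (v15,v24,v20) [+-+] → (-2.54682, 1.17389, -0.0183)–(-2.54682, -1.22643, -0.0183)  len=2.4003
  (v22,v27,v23) [++-] → (-0.864774, -1.04046, -0.0183)–(-1.3526, -0.6514, -0.0183)  len=0.6240
  (v23,v27,v28) [-+-] → (-0.864774, -1.04046, -0.0183)–(-0.3341, -1.4637, -0.0183)  len=0.6788
  (v24,v29,v20) [--+] → (-2.50574, -1.25919, -0.0183)–(-2.54682, -1.22643, -0.0183)  len=0.0525
  (v20,v29,v25) [+-+] → (-2.50574, -1.25919, -0.0183)–(-0.629041, -2.75584, -0.0183)  len=2.4004
  (v27,v32,v28) [++-] → (0.274282, -1.32485, -0.0183)–(-0.3341, -1.4637, -0.0183)  len=0.6240
  (v28,v32,v33) [-+-] → (0.274282, -1.32485, -0.0183)–(0.9361, -1.1738, -0.0183)  len=0.6788
  (v29,v34,v25) [--+] → (-0.577815, -2.74415, -0.0183)–(-0.629041, -2.75584, -0.0183)  len=0.0525
  (v25,v34,v30) [+-+] → (-0.577815, -2.74415, -0.0183)–(1.76241, -2.21, -0.0183)  len=2.4004
  (v32,v2,v33) [++-] → (1.20681, -0.61159, -0.0183)–(0.9361, -1.1738, -0.0183)  len=0.6240
  (v33,v2,v3) [-+-] → (1.20681, -0.61159, -0.0183)–(1.5013, 0, -0.0183)  len=0.6788
  (v34,v4,v30) [--+] → (1.78521, -2.16267, -0.0183)–(1.76241, -2.21, -0.0183)  len=0.0525
  (v30,v4,v0) [+-+] → (1.78521, -2.16267, -0.0183)–(2.82671, 0, -0.0183)  len=2.4004

Chained into 2 loop(s):
  loop 1: 14 segments, perimeter = 9.1196
  loop 2: 14 segments, perimeter = 17.1705
Total perimeter = 26.290


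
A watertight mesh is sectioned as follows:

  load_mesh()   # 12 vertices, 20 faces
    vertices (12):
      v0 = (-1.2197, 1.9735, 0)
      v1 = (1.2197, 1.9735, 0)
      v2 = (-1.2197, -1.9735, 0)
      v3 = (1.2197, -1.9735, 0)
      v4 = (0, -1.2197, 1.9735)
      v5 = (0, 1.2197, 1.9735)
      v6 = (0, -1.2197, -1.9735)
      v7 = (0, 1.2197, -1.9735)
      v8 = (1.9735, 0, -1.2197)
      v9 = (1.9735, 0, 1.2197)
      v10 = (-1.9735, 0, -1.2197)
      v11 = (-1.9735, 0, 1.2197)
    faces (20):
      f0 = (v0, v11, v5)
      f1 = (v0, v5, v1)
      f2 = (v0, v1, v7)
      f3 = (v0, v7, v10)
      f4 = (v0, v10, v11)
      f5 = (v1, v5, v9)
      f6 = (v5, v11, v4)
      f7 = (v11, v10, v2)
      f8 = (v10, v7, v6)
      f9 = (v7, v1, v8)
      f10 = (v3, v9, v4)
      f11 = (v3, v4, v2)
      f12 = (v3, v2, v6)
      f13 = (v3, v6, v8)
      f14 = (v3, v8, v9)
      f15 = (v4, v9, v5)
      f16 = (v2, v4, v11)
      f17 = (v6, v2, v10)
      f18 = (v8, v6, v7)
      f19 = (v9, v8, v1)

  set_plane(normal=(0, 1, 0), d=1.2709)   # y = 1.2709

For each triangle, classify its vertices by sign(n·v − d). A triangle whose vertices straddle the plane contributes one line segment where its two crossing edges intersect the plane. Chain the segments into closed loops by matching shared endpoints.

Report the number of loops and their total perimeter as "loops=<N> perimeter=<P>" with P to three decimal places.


Straddling triangles (8 of 20):
  (v0,v11,v5) [+--] → (-1.48807, 1.2709, 0.434234)–(-0.0828451, 1.2709, 1.83945)  len=1.9873
  (v0,v5,v1) [+-+] → (-0.0828451, 1.2709, 1.83945)–(0.0828451, 1.2709, 1.83945)  len=0.1657
  (v0,v1,v7) [++-] → (0.0828451, 1.2709, -1.83945)–(-0.0828451, 1.2709, -1.83945)  len=0.1657
  (v0,v7,v10) [+--] → (-0.0828451, 1.2709, -1.83945)–(-1.48807, 1.2709, -0.434234)  len=1.9873
  (v0,v10,v11) [+--] → (-1.48807, 1.2709, -0.434234)–(-1.48807, 1.2709, 0.434234)  len=0.8685
  (v1,v5,v9) [+--] → (0.0828451, 1.2709, 1.83945)–(1.48807, 1.2709, 0.434234)  len=1.9873
  (v7,v1,v8) [-+-] → (0.0828451, 1.2709, -1.83945)–(1.48807, 1.2709, -0.434234)  len=1.9873
  (v9,v8,v1) [--+] → (1.48807, 1.2709, -0.434234)–(1.48807, 1.2709, 0.434234)  len=0.8685

Chained into 1 loop(s):
  loop 1: 8 segments, perimeter = 10.0174
Total perimeter = 10.017

loops=1 perimeter=10.017


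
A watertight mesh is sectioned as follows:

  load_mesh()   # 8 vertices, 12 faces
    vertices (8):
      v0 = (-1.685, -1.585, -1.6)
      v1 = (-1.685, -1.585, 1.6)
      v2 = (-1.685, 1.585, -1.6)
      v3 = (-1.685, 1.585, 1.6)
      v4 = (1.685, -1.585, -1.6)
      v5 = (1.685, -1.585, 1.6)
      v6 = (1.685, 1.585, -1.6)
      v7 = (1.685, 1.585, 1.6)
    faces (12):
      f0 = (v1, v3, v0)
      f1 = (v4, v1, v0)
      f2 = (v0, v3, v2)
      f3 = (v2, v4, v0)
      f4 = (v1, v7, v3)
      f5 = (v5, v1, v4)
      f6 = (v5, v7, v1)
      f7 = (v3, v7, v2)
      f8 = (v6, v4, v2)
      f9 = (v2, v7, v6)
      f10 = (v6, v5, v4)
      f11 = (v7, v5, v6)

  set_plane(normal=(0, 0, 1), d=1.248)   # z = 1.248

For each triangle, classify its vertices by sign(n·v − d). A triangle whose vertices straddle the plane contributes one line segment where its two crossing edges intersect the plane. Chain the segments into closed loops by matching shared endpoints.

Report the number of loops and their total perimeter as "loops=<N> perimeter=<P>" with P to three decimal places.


Straddling triangles (8 of 12):
  (v1,v3,v0) [++-] → (-1.685, 1.2363, 1.248)–(-1.685, -1.585, 1.248)  len=2.8213
  (v4,v1,v0) [-+-] → (-1.3143, -1.585, 1.248)–(-1.685, -1.585, 1.248)  len=0.3707
  (v0,v3,v2) [-+-] → (-1.685, 1.2363, 1.248)–(-1.685, 1.585, 1.248)  len=0.3487
  (v5,v1,v4) [++-] → (-1.3143, -1.585, 1.248)–(1.685, -1.585, 1.248)  len=2.9993
  (v3,v7,v2) [++-] → (1.3143, 1.585, 1.248)–(-1.685, 1.585, 1.248)  len=2.9993
  (v2,v7,v6) [-+-] → (1.3143, 1.585, 1.248)–(1.685, 1.585, 1.248)  len=0.3707
  (v6,v5,v4) [-+-] → (1.685, -1.2363, 1.248)–(1.685, -1.585, 1.248)  len=0.3487
  (v7,v5,v6) [++-] → (1.685, -1.2363, 1.248)–(1.685, 1.585, 1.248)  len=2.8213

Chained into 1 loop(s):
  loop 1: 8 segments, perimeter = 13.0800
Total perimeter = 13.080

loops=1 perimeter=13.080
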